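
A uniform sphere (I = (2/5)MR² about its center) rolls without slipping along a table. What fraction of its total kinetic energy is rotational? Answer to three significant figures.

fraction ≈ 0.286

With I = (2/5)MR², the ratio k = I/(MR²) is 0.4.
With ω = v/R, KE_trans = ½Mv² and KE_rot = ½Iω² = ½kMv², so KE_total = ½(1+k)Mv².
The rotational fraction is therefore k/(1+k) = 0.4/1.4 ≈ 0.286.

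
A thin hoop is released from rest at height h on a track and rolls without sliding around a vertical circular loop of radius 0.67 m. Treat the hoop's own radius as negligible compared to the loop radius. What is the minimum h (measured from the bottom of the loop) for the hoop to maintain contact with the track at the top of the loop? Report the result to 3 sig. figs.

Here I = MR², so the shape factor k = I/(MR²) = 1.
At the top of the loop, the minimum-contact condition is Mg = Mv_top²/r, so v_top² = gr.
With ω = v/R, the kinetic energy at speed v is ½(1+k)Mv² = Mv².
Energy conservation from release (height h) to the top (height 2r): Mgh = Mg(2r) + M·gr.
Thus h_min = 2r + (1+k)r/2 = r(2 + 2/2) = 0.67 × 3 ≈ 2.01 m.

h_min ≈ 2.01 m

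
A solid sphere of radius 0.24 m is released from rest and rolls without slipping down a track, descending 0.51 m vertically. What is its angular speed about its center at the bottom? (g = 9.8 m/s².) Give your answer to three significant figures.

For this body I = (2/5)MR², i.e. k = I/(MR²) = 0.4.
The rolling condition ω = v/R makes the rotational term ½I(v/R)² = ½kMv², so KE_total = ½(1+k)Mv² = (7/10)Mv².
Energy conservation Mgh = ½(1+k)Mv² gives v = √(2gh/(1+k)) = √(2 × 9.8 × 0.51 / 1.4) = 2.672 m/s.
Then ω = v/R = 2.672 / 0.24 ≈ 11.1 rad/s.

ω ≈ 11.1 rad/s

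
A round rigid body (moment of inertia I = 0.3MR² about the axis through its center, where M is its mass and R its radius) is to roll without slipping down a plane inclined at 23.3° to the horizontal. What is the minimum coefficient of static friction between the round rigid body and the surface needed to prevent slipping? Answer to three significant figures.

μ_min ≈ 0.0994

The moment of inertia is 0.3MR², giving k ≡ I/(MR²) = 0.3.
Newton's second law down the slope: Mg sinθ − f = Ma. The torque equation fR = Iα (with α = a/R) gives f = kMa.
These give a = g sinθ/(1+k) and the required friction f = kMg sinθ/(1+k).
With N = Mg cosθ, the no-slip condition f ≤ μN gives μ_min = f/N = k tanθ/(1+k).
μ_min = 0.3 × tan23.3° / 1.3 ≈ 0.0994.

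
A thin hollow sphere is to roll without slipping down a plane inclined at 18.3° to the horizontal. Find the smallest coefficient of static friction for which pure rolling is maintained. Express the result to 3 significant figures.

Here I = (2/3)MR², so the shape factor k = I/(MR²) = 2/3.
Along the incline Mg sinθ − f = Ma, and torque about the center fR = Iα = kMR²(a/R) gives f = kMa.
These give a = g sinθ/(1+k) and the required friction f = kMg sinθ/(1+k).
With N = Mg cosθ, the no-slip condition f ≤ μN gives μ_min = f/N = k tanθ/(1+k).
μ_min = (2/3) × tan18.3° / 1.667 ≈ 0.132.

μ_min ≈ 0.132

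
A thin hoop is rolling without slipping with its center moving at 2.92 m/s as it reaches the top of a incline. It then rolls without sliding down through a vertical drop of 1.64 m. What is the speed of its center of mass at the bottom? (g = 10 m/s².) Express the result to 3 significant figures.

With I = MR², the ratio k = I/(MR²) is 1.
Pure rolling means v = ωR; then KE = ½Mv² + ½I(v/R)² = ½(1+k)Mv² = Mv².
Energy conservation: Mv₀² + Mgh = Mv², so v² = v₀² + 2gh/(1+k).
v = √(2.92² + 2×10×1.64/2) = √24.93 ≈ 4.99 m/s.

v ≈ 4.99 m/s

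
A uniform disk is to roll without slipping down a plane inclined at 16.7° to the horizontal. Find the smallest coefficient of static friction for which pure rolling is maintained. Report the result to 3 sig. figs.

The moment of inertia is (1/2)MR², giving k ≡ I/(MR²) = 0.5.
Newton's second law down the slope: Mg sinθ − f = Ma. The torque equation fR = Iα (with α = a/R) gives f = kMa.
These give a = g sinθ/(1+k) and the required friction f = kMg sinθ/(1+k).
The normal force is N = Mg cosθ, so μ_min = f/N = k tanθ/(1+k).
μ_min = 0.5 × tan16.7° / 1.5 ≈ 0.100.

μ_min ≈ 0.100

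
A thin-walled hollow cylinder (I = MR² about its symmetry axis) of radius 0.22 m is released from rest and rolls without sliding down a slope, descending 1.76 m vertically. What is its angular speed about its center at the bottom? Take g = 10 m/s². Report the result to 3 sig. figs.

ω ≈ 19.1 rad/s

Here I = MR², so the shape factor k = I/(MR²) = 1.
Pure rolling means v = ωR; then KE = ½Mv² + ½I(v/R)² = ½(1+k)Mv² = Mv².
Energy conservation Mgh = ½(1+k)Mv² gives v = √(2gh/(1+k)) = √(2 × 10 × 1.76 / 2) = 4.195 m/s.
The angular speed follows from ω = v/R = 4.195/0.22 ≈ 19.1 rad/s.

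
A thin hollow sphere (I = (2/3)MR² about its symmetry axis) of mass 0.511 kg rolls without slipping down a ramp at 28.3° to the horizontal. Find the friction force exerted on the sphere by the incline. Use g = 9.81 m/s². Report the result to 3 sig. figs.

With I = (2/3)MR², the ratio k = I/(MR²) is 2/3.
Newton's second law down the slope: Mg sinθ − f = Ma. The torque equation fR = Iα (with α = a/R) gives f = kMa.
Combining, a = g sinθ/(1+k) and f = kMa = kMg sinθ/(1+k).
f = (2/3) × 0.511 × 9.81 × sin28.3° / 1.667 ≈ 0.951 N.

f ≈ 0.951 N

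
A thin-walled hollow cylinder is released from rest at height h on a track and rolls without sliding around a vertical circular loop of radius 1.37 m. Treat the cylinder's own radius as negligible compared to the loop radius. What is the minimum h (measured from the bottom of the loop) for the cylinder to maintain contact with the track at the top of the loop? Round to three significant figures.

For this body I = MR², i.e. k = I/(MR²) = 1.
At the top, contact is just lost when gravity alone supplies the centripetal force: Mg = Mv_top²/r, i.e. v_top² = gr.
With ω = v/R, the kinetic energy at speed v is ½(1+k)Mv² = Mv².
Energy conservation from release (height h) to the top (height 2r): Mgh = Mg(2r) + M·gr.
Thus h_min = 2r + (1+k)r/2 = r(2 + 2/2) = 1.37 × 3 ≈ 4.11 m.

h_min ≈ 4.11 m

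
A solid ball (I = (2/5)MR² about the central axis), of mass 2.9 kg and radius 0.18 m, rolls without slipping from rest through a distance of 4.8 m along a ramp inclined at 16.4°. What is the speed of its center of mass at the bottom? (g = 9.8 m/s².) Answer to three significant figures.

With I = (2/5)MR², the ratio k = I/(MR²) is 0.4.
Since it rolls without slipping, ω = v/R and KE = ½Mv² + ½Iω² = ½(1+k)Mv² = (7/10)Mv².
The vertical drop is h = L sinθ = 4.8 × sin16.4° = 1.355 m.
Setting Mgh = (7/10)Mv² gives v = √(2gh/(1+k)) = √(2·9.8·1.355/1.4) ≈ 4.36 m/s.

v ≈ 4.36 m/s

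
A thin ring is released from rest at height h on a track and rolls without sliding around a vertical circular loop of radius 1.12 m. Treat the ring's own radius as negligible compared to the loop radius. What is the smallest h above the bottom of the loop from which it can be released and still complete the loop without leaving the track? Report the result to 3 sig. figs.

h_min ≈ 3.36 m

Here I = MR², so the shape factor k = I/(MR²) = 1.
At the top of the loop, the minimum-contact condition is Mg = Mv_top²/r, so v_top² = gr.
With ω = v/R, the kinetic energy at speed v is ½(1+k)Mv² = Mv².
Energy conservation from release (height h) to the top (height 2r): Mgh = Mg(2r) + M·gr.
Thus h_min = 2r + (1+k)r/2 = r(2 + 2/2) = 1.12 × 3 ≈ 3.36 m.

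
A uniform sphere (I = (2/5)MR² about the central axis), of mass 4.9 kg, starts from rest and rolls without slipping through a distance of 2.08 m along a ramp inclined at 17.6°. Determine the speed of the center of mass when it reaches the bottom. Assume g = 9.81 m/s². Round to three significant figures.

The moment of inertia is (2/5)MR², giving k ≡ I/(MR²) = 0.4.
Pure rolling means v = ωR; then KE = ½Mv² + ½I(v/R)² = ½(1+k)Mv² = (7/10)Mv².
The vertical drop is h = L sinθ = 2.08 × sin17.6° = 0.6289 m.
Setting Mgh = (7/10)Mv² gives v = √(2gh/(1+k)) = √(2·9.81·0.6289/1.4) ≈ 2.97 m/s.

v ≈ 2.97 m/s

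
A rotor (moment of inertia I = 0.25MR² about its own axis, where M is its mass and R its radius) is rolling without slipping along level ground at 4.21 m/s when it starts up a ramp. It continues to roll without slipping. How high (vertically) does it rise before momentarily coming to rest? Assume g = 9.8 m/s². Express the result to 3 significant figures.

With I = 0.25MR², the ratio k = I/(MR²) is 0.25.
Pure rolling means v = ωR; then KE = ½Mv² + ½I(v/R)² = ½(1+k)Mv² = (5/8)Mv².
At the top the kinetic energy is zero, so (5/8)Mv₀² = Mgh.
Thus h = (1+k)v₀²/(2g) = 1.25 × 4.21² / (2 × 9.8) ≈ 1.13 m.

h ≈ 1.13 m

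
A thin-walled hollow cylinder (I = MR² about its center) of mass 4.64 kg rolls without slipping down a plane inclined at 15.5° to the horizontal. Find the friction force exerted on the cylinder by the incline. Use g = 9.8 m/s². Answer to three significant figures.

For this body I = MR², i.e. k = I/(MR²) = 1.
Newton's second law down the slope: Mg sinθ − f = Ma. The torque equation fR = Iα (with α = a/R) gives f = kMa.
Combining, a = g sinθ/(1+k) and f = kMa = kMg sinθ/(1+k).
f = 1 × 4.64 × 9.8 × sin15.5° / 2 ≈ 6.08 N.

f ≈ 6.08 N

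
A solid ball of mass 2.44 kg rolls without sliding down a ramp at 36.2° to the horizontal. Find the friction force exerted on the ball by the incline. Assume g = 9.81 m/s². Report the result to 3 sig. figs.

The moment of inertia is (2/5)MR², giving k ≡ I/(MR²) = 0.4.
Along the incline Mg sinθ − f = Ma, and torque about the center fR = Iα = kMR²(a/R) gives f = kMa.
Combining, a = g sinθ/(1+k) and f = kMa = kMg sinθ/(1+k).
f = 0.4 × 2.44 × 9.81 × sin36.2° / 1.4 ≈ 4.04 N.

f ≈ 4.04 N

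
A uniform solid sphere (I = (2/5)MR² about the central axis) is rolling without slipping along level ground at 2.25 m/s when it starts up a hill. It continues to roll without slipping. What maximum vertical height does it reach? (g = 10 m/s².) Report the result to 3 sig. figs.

h ≈ 0.354 m

Here I = (2/5)MR², so the shape factor k = I/(MR²) = 0.4.
Rolling without slipping gives ω = v/R, so the total kinetic energy is ½Mv² + ½Iω² = ½(1+k)Mv² = (7/10)Mv².
All of this converts to potential energy at the highest point: (7/10)Mv₀² = Mgh.
Thus h = (1+k)v₀²/(2g) = 1.4 × 2.25² / (2 × 10) ≈ 0.354 m.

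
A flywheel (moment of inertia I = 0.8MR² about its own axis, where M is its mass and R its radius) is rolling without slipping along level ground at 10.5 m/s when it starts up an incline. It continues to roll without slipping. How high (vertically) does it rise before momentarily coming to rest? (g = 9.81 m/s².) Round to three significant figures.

h ≈ 10.1 m

With I = 0.8MR², the ratio k = I/(MR²) is 0.8.
Pure rolling means v = ωR; then KE = ½Mv² + ½I(v/R)² = ½(1+k)Mv² = (9/10)Mv².
All of this converts to potential energy at the highest point: (9/10)Mv₀² = Mgh.
Thus h = (1+k)v₀²/(2g) = 1.8 × 10.5² / (2 × 9.81) ≈ 10.1 m.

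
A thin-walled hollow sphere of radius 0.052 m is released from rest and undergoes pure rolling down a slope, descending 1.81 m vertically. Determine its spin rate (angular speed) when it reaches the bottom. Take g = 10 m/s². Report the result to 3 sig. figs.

For this body I = (2/3)MR², i.e. k = I/(MR²) = 2/3.
The rolling condition ω = v/R makes the rotational term ½I(v/R)² = ½kMv², so KE_total = ½(1+k)Mv² = (5/6)Mv².
Energy conservation Mgh = ½(1+k)Mv² gives v = √(2gh/(1+k)) = √(2 × 10 × 1.81 / 1.667) = 4.66 m/s.
Then ω = v/R = 4.66 / 0.052 ≈ 89.6 rad/s.

ω ≈ 89.6 rad/s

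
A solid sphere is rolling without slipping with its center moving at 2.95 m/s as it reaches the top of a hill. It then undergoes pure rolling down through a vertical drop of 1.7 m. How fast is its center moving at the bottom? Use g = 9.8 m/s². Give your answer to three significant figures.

v ≈ 5.70 m/s

Here I = (2/5)MR², so the shape factor k = I/(MR²) = 0.4.
Rolling without slipping gives ω = v/R, so the total kinetic energy is ½Mv² + ½Iω² = ½(1+k)Mv² = (7/10)Mv².
Energy conservation: (7/10)Mv₀² + Mgh = (7/10)Mv², so v² = v₀² + 2gh/(1+k).
v = √(2.95² + 2×9.8×1.7/1.4) = √32.5 ≈ 5.70 m/s.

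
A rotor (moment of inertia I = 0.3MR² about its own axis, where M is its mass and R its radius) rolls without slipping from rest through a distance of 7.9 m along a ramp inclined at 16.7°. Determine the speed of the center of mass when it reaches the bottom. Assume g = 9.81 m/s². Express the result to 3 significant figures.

v ≈ 5.85 m/s

The moment of inertia is 0.3MR², giving k ≡ I/(MR²) = 0.3.
The rolling condition ω = v/R makes the rotational term ½I(v/R)² = ½kMv², so KE_total = ½(1+k)Mv² = (13/20)Mv².
The vertical drop is h = L sinθ = 7.9 × sin16.7° = 2.27 m.
Setting Mgh = (13/20)Mv² gives v = √(2gh/(1+k)) = √(2·9.81·2.27/1.3) ≈ 5.85 m/s.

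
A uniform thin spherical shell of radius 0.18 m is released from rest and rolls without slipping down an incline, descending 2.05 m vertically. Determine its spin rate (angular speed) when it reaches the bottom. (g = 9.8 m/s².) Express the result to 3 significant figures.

Here I = (2/3)MR², so the shape factor k = I/(MR²) = 2/3.
Since it rolls without slipping, ω = v/R and KE = ½Mv² + ½Iω² = ½(1+k)Mv² = (5/6)Mv².
Energy conservation Mgh = ½(1+k)Mv² gives v = √(2gh/(1+k)) = √(2 × 9.8 × 2.05 / 1.667) = 4.91 m/s.
The angular speed follows from ω = v/R = 4.91/0.18 ≈ 27.3 rad/s.

ω ≈ 27.3 rad/s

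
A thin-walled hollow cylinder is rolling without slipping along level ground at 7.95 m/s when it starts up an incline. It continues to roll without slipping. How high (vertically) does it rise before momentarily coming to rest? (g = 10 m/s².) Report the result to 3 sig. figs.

With I = MR², the ratio k = I/(MR²) is 1.
Rolling without slipping gives ω = v/R, so the total kinetic energy is ½Mv² + ½Iω² = ½(1+k)Mv² = Mv².
All of this converts to potential energy at the highest point: Mv₀² = Mgh.
Thus h = (1+k)v₀²/(2g) = 2 × 7.95² / (2 × 10) ≈ 6.32 m.

h ≈ 6.32 m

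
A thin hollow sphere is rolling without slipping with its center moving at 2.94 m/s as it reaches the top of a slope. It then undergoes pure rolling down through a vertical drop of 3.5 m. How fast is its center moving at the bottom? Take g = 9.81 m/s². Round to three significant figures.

v ≈ 7.06 m/s

For this body I = (2/3)MR², i.e. k = I/(MR²) = 2/3.
Pure rolling means v = ωR; then KE = ½Mv² + ½I(v/R)² = ½(1+k)Mv² = (5/6)Mv².
Conserving energy between top and bottom: (5/6)Mv² = (5/6)Mv₀² + Mgh, hence v² = v₀² + 2gh/(1+k).
v = √(2.94² + 2×9.81×3.5/1.667) = √49.85 ≈ 7.06 m/s.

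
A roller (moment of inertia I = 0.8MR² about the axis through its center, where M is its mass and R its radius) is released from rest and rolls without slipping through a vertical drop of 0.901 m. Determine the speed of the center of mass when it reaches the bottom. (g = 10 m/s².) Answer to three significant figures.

Here I = 0.8MR², so the shape factor k = I/(MR²) = 0.8.
Since it rolls without slipping, ω = v/R and KE = ½Mv² + ½Iω² = ½(1+k)Mv² = (9/10)Mv².
Setting Mgh = (9/10)Mv² gives v = √(2gh/(1+k)) = √(2·10·0.901/1.8) ≈ 3.16 m/s.

v ≈ 3.16 m/s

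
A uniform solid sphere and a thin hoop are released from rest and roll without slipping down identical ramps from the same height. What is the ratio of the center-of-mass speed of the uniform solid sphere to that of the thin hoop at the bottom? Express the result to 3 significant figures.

v_ratio ≈ 1.20

Each satisfies Mgh = ½(1+k)Mv² with k = I/(MR²), so v ∝ 1/√(1+k).
For the uniform solid sphere k = 0.4; for the thin hoop k = 1.
v₁/v₂ = √((1+k₂)/(1+k₁)) = √(2/1.4) ≈ 1.20.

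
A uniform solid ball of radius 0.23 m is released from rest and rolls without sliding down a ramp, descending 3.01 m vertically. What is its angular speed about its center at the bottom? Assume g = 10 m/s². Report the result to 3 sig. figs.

For this body I = (2/5)MR², i.e. k = I/(MR²) = 0.4.
Rolling without slipping gives ω = v/R, so the total kinetic energy is ½Mv² + ½Iω² = ½(1+k)Mv² = (7/10)Mv².
Energy conservation Mgh = ½(1+k)Mv² gives v = √(2gh/(1+k)) = √(2 × 10 × 3.01 / 1.4) = 6.557 m/s.
Then ω = v/R = 6.557 / 0.23 ≈ 28.5 rad/s.

ω ≈ 28.5 rad/s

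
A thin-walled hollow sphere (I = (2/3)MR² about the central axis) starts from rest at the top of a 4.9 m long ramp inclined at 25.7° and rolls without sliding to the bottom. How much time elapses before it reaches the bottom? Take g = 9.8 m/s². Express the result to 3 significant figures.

t ≈ 1.96 s

The moment of inertia is (2/3)MR², giving k ≡ I/(MR²) = 2/3.
Translational: Mg sinθ − f = Ma. Rotational about the CM: fR = Iα = kMRa, so f = kMa.
Hence a = g sinθ/(1+k) = 9.8×sin25.7°/1.667 = 2.55 m/s².
Starting from rest, L = ½at², so t = √(2L/a) = √(2×4.9/2.55) ≈ 1.96 s.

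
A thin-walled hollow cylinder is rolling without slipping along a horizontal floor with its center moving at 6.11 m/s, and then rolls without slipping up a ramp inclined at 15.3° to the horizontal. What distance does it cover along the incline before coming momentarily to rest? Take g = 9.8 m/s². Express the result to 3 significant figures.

d ≈ 14.4 m

For this body I = MR², i.e. k = I/(MR²) = 1.
The rolling condition ω = v/R makes the rotational term ½I(v/R)² = ½kMv², so KE_total = ½(1+k)Mv² = Mv².
Setting this equal to Mgh gives the vertical rise h = (1+k)v₀²/(2g) = 2×6.11²/(2×9.8) = 3.809 m.
Along the incline, d = h/sinθ = 3.809/sin15.3° ≈ 14.4 m.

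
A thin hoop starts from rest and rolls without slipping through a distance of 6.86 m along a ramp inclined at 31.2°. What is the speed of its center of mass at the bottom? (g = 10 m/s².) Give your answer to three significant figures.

Here I = MR², so the shape factor k = I/(MR²) = 1.
Since it rolls without slipping, ω = v/R and KE = ½Mv² + ½Iω² = ½(1+k)Mv² = Mv².
The vertical drop is h = L sinθ = 6.86 × sin31.2° = 3.554 m.
Setting Mgh = Mv² gives v = √(2gh/(1+k)) = √(2·10·3.554/2) ≈ 5.96 m/s.

v ≈ 5.96 m/s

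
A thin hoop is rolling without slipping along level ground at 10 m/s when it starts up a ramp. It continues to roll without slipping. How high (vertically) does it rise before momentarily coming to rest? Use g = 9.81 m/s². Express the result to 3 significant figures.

h ≈ 10.2 m

The moment of inertia is MR², giving k ≡ I/(MR²) = 1.
Since it rolls without slipping, ω = v/R and KE = ½Mv² + ½Iω² = ½(1+k)Mv² = Mv².
All of this converts to potential energy at the highest point: Mv₀² = Mgh.
Thus h = (1+k)v₀²/(2g) = 2 × 10² / (2 × 9.81) ≈ 10.2 m.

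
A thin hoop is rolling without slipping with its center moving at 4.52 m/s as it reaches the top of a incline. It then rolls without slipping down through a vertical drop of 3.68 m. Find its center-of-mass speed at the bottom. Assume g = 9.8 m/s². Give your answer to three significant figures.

The moment of inertia is MR², giving k ≡ I/(MR²) = 1.
The rolling condition ω = v/R makes the rotational term ½I(v/R)² = ½kMv², so KE_total = ½(1+k)Mv² = Mv².
Energy conservation: Mv₀² + Mgh = Mv², so v² = v₀² + 2gh/(1+k).
v = √(4.52² + 2×9.8×3.68/2) = √56.49 ≈ 7.52 m/s.

v ≈ 7.52 m/s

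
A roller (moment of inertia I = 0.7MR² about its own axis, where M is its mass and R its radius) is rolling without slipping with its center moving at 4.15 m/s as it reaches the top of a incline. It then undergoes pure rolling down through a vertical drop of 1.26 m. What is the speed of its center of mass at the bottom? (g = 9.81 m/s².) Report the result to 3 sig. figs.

The moment of inertia is 0.7MR², giving k ≡ I/(MR²) = 0.7.
Since it rolls without slipping, ω = v/R and KE = ½Mv² + ½Iω² = ½(1+k)Mv² = (17/20)Mv².
Energy conservation: (17/20)Mv₀² + Mgh = (17/20)Mv², so v² = v₀² + 2gh/(1+k).
v = √(4.15² + 2×9.81×1.26/1.7) = √31.76 ≈ 5.64 m/s.

v ≈ 5.64 m/s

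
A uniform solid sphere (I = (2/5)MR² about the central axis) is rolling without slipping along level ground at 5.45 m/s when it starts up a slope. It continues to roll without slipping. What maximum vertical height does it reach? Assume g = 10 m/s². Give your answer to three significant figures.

With I = (2/5)MR², the ratio k = I/(MR²) is 0.4.
Pure rolling means v = ωR; then KE = ½Mv² + ½I(v/R)² = ½(1+k)Mv² = (7/10)Mv².
At the top the kinetic energy is zero, so (7/10)Mv₀² = Mgh.
Thus h = (1+k)v₀²/(2g) = 1.4 × 5.45² / (2 × 10) ≈ 2.08 m.

h ≈ 2.08 m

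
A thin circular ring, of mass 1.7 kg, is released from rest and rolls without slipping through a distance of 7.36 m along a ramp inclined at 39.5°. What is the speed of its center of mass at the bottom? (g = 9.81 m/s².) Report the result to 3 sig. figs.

The moment of inertia is MR², giving k ≡ I/(MR²) = 1.
Pure rolling means v = ωR; then KE = ½Mv² + ½I(v/R)² = ½(1+k)Mv² = Mv².
The vertical drop is h = L sinθ = 7.36 × sin39.5° = 4.682 m.
Setting Mgh = Mv² gives v = √(2gh/(1+k)) = √(2·9.81·4.682/2) ≈ 6.78 m/s.

v ≈ 6.78 m/s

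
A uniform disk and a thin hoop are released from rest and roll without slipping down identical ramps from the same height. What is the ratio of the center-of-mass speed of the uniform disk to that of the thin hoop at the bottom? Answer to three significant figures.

Each satisfies Mgh = ½(1+k)Mv² with k = I/(MR²), so v ∝ 1/√(1+k).
For the uniform disk k = 0.5; for the thin hoop k = 1.
v₁/v₂ = √((1+k₂)/(1+k₁)) = √(2/1.5) ≈ 1.15.

v_ratio ≈ 1.15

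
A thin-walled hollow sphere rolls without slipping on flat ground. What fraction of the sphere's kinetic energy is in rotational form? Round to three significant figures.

fraction ≈ 0.400

Here I = (2/3)MR², so the shape factor k = I/(MR²) = 2/3.
With ω = v/R, KE_trans = ½Mv² and KE_rot = ½Iω² = ½kMv², so KE_total = ½(1+k)Mv².
The rotational fraction is therefore k/(1+k) = (2/3)/1.667 ≈ 0.400.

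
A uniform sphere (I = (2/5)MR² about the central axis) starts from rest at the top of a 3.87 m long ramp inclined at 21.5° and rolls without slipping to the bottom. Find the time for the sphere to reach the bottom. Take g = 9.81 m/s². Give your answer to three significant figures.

Here I = (2/5)MR², so the shape factor k = I/(MR²) = 0.4.
Translational: Mg sinθ − f = Ma. Rotational about the CM: fR = Iα = kMRa, so f = kMa.
Hence a = g sinθ/(1+k) = 9.81×sin21.5°/1.4 = 2.568 m/s².
Starting from rest, L = ½at², so t = √(2L/a) = √(2×3.87/2.568) ≈ 1.74 s.

t ≈ 1.74 s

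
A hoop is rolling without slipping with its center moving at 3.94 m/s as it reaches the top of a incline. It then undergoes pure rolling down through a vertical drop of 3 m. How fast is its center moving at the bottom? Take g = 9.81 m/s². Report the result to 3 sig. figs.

The moment of inertia is MR², giving k ≡ I/(MR²) = 1.
Pure rolling means v = ωR; then KE = ½Mv² + ½I(v/R)² = ½(1+k)Mv² = Mv².
Energy conservation: Mv₀² + Mgh = Mv², so v² = v₀² + 2gh/(1+k).
v = √(3.94² + 2×9.81×3/2) = √44.95 ≈ 6.70 m/s.

v ≈ 6.70 m/s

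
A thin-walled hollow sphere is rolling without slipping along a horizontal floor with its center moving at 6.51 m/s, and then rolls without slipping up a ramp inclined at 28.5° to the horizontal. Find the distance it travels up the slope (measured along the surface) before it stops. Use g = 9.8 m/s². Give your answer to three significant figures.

Here I = (2/3)MR², so the shape factor k = I/(MR²) = 2/3.
Rolling without slipping gives ω = v/R, so the total kinetic energy is ½Mv² + ½Iω² = ½(1+k)Mv² = (5/6)Mv².
Setting this equal to Mgh gives the vertical rise h = (1+k)v₀²/(2g) = 1.667×6.51²/(2×9.8) = 3.604 m.
The distance along the slope is d = h/sinθ = 3.604/sin28.5° ≈ 7.55 m.

d ≈ 7.55 m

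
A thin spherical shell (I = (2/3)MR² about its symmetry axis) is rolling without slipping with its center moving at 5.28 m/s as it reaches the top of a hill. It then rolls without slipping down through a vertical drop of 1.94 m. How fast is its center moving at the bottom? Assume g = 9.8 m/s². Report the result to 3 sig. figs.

For this body I = (2/3)MR², i.e. k = I/(MR²) = 2/3.
Pure rolling means v = ωR; then KE = ½Mv² + ½I(v/R)² = ½(1+k)Mv² = (5/6)Mv².
Conserving energy between top and bottom: (5/6)Mv² = (5/6)Mv₀² + Mgh, hence v² = v₀² + 2gh/(1+k).
v = √(5.28² + 2×9.8×1.94/1.667) = √50.69 ≈ 7.12 m/s.

v ≈ 7.12 m/s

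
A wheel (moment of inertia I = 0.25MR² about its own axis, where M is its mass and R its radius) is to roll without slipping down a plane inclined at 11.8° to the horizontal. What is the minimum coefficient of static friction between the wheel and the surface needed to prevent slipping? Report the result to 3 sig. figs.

μ_min ≈ 0.0418

With I = 0.25MR², the ratio k = I/(MR²) is 0.25.
Newton's second law down the slope: Mg sinθ − f = Ma. The torque equation fR = Iα (with α = a/R) gives f = kMa.
These give a = g sinθ/(1+k) and the required friction f = kMg sinθ/(1+k).
The normal force is N = Mg cosθ, so μ_min = f/N = k tanθ/(1+k).
μ_min = 0.25 × tan11.8° / 1.25 ≈ 0.0418.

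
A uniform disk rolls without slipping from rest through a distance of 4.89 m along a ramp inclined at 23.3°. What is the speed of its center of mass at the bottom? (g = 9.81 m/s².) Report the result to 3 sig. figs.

Here I = (1/2)MR², so the shape factor k = I/(MR²) = 0.5.
Rolling without slipping gives ω = v/R, so the total kinetic energy is ½Mv² + ½Iω² = ½(1+k)Mv² = (3/4)Mv².
The vertical drop is h = L sinθ = 4.89 × sin23.3° = 1.934 m.
Energy conservation: Mgh = (3/4)Mv², so v = √(2gh/(1+k)) = √(2 × 9.81 × 1.934 / 1.5) ≈ 5.03 m/s.

v ≈ 5.03 m/s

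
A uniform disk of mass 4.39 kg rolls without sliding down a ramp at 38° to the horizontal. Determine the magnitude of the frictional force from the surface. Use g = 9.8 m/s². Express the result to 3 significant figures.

With I = (1/2)MR², the ratio k = I/(MR²) is 0.5.
Translational: Mg sinθ − f = Ma. Rotational about the CM: fR = Iα = kMRa, so f = kMa.
Combining, a = g sinθ/(1+k) and f = kMa = kMg sinθ/(1+k).
f = 0.5 × 4.39 × 9.8 × sin38° / 1.5 ≈ 8.83 N.

f ≈ 8.83 N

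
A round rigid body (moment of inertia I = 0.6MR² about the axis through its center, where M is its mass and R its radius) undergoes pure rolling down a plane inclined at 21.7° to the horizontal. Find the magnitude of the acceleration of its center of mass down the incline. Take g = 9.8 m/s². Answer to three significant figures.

a ≈ 2.26 m/s²

Here I = 0.6MR², so the shape factor k = I/(MR²) = 0.6.
Newton's second law down the slope: Mg sinθ − f = Ma. The torque equation fR = Iα (with α = a/R) gives f = kMa.
Eliminating f: Mg sinθ = (1+k)Ma, so a = g sinθ/(1+k) = 9.8 × sin21.7° / 1.6 ≈ 2.26 m/s².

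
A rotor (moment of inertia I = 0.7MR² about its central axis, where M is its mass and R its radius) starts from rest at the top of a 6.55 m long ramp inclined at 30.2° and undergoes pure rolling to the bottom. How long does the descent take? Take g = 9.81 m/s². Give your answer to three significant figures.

Here I = 0.7MR², so the shape factor k = I/(MR²) = 0.7.
Translational: Mg sinθ − f = Ma. Rotational about the CM: fR = Iα = kMRa, so f = kMa.
Hence a = g sinθ/(1+k) = 9.81×sin30.2°/1.7 = 2.903 m/s².
With constant a from rest, t = √(2L/a) = √(2·6.55/2.903) ≈ 2.12 s.

t ≈ 2.12 s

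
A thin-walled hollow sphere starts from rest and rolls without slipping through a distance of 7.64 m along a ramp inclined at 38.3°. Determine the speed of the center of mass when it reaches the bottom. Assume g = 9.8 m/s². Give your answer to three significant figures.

v ≈ 7.46 m/s

The moment of inertia is (2/3)MR², giving k ≡ I/(MR²) = 2/3.
Rolling without slipping gives ω = v/R, so the total kinetic energy is ½Mv² + ½Iω² = ½(1+k)Mv² = (5/6)Mv².
The vertical drop is h = L sinθ = 7.64 × sin38.3° = 4.735 m.
Energy conservation: Mgh = (5/6)Mv², so v = √(2gh/(1+k)) = √(2 × 9.8 × 4.735 / 1.667) ≈ 7.46 m/s.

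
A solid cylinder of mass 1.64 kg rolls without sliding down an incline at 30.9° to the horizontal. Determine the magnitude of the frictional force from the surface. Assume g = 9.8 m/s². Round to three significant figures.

The moment of inertia is (1/2)MR², giving k ≡ I/(MR²) = 0.5.
Newton's second law down the slope: Mg sinθ − f = Ma. The torque equation fR = Iα (with α = a/R) gives f = kMa.
Combining, a = g sinθ/(1+k) and f = kMa = kMg sinθ/(1+k).
f = 0.5 × 1.64 × 9.8 × sin30.9° / 1.5 ≈ 2.75 N.

f ≈ 2.75 N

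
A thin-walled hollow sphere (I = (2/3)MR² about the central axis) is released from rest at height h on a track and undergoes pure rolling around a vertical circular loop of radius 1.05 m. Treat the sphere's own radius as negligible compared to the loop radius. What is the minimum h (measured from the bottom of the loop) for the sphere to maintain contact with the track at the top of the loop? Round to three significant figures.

The moment of inertia is (2/3)MR², giving k ≡ I/(MR²) = 2/3.
At the top of the loop, the minimum-contact condition is Mg = Mv_top²/r, so v_top² = gr.
With ω = v/R, the kinetic energy at speed v is ½(1+k)Mv² = (5/6)Mv².
Energy conservation from release (height h) to the top (height 2r): Mgh = Mg(2r) + (5/6)M·gr.
Thus h_min = 2r + (1+k)r/2 = r(2 + 1.667/2) = 1.05 × 2.833 ≈ 2.98 m.

h_min ≈ 2.98 m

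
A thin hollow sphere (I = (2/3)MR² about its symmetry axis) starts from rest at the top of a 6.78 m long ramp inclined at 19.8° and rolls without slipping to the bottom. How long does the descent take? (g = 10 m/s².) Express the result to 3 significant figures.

The moment of inertia is (2/3)MR², giving k ≡ I/(MR²) = 2/3.
Newton's second law down the slope: Mg sinθ − f = Ma. The torque equation fR = Iα (with α = a/R) gives f = kMa.
Hence a = g sinθ/(1+k) = 10×sin19.8°/1.667 = 2.032 m/s².
Starting from rest, L = ½at², so t = √(2L/a) = √(2×6.78/2.032) ≈ 2.58 s.

t ≈ 2.58 s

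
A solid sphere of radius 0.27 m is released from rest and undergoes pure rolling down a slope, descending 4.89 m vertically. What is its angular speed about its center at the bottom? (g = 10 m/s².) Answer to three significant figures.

For this body I = (2/5)MR², i.e. k = I/(MR²) = 0.4.
Rolling without slipping gives ω = v/R, so the total kinetic energy is ½Mv² + ½Iω² = ½(1+k)Mv² = (7/10)Mv².
Energy conservation Mgh = ½(1+k)Mv² gives v = √(2gh/(1+k)) = √(2 × 10 × 4.89 / 1.4) = 8.358 m/s.
The angular speed follows from ω = v/R = 8.358/0.27 ≈ 31.0 rad/s.

ω ≈ 31.0 rad/s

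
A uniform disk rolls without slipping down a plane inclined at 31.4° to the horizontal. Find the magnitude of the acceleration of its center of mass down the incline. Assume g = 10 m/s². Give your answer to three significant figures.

Here I = (1/2)MR², so the shape factor k = I/(MR²) = 0.5.
Newton's second law down the slope: Mg sinθ − f = Ma. The torque equation fR = Iα (with α = a/R) gives f = kMa.
Eliminating f: Mg sinθ = (1+k)Ma, so a = g sinθ/(1+k) = 10 × sin31.4° / 1.5 ≈ 3.47 m/s².

a ≈ 3.47 m/s²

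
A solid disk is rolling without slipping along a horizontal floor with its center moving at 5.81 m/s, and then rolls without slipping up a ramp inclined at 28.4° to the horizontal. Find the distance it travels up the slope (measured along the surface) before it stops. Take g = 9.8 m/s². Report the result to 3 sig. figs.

The moment of inertia is (1/2)MR², giving k ≡ I/(MR²) = 0.5.
The rolling condition ω = v/R makes the rotational term ½I(v/R)² = ½kMv², so KE_total = ½(1+k)Mv² = (3/4)Mv².
Setting this equal to Mgh gives the vertical rise h = (1+k)v₀²/(2g) = 1.5×5.81²/(2×9.8) = 2.583 m.
The distance along the slope is d = h/sinθ = 2.583/sin28.4° ≈ 5.43 m.

d ≈ 5.43 m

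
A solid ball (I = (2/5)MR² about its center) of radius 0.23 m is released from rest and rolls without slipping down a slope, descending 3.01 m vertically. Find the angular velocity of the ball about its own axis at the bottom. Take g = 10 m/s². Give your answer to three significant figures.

ω ≈ 28.5 rad/s

With I = (2/5)MR², the ratio k = I/(MR²) is 0.4.
The rolling condition ω = v/R makes the rotational term ½I(v/R)² = ½kMv², so KE_total = ½(1+k)Mv² = (7/10)Mv².
Energy conservation Mgh = ½(1+k)Mv² gives v = √(2gh/(1+k)) = √(2 × 10 × 3.01 / 1.4) = 6.557 m/s.
The angular speed follows from ω = v/R = 6.557/0.23 ≈ 28.5 rad/s.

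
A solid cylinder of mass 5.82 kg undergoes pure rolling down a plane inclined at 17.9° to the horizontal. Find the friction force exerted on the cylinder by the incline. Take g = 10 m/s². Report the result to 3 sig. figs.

f ≈ 5.96 N

With I = (1/2)MR², the ratio k = I/(MR²) is 0.5.
Along the incline Mg sinθ − f = Ma, and torque about the center fR = Iα = kMR²(a/R) gives f = kMa.
Combining, a = g sinθ/(1+k) and f = kMa = kMg sinθ/(1+k).
f = 0.5 × 5.82 × 10 × sin17.9° / 1.5 ≈ 5.96 N.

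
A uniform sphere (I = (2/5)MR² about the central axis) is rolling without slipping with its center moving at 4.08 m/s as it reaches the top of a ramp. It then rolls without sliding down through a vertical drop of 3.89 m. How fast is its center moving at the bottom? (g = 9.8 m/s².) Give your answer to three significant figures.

The moment of inertia is (2/5)MR², giving k ≡ I/(MR²) = 0.4.
Pure rolling means v = ωR; then KE = ½Mv² + ½I(v/R)² = ½(1+k)Mv² = (7/10)Mv².
Conserving energy between top and bottom: (7/10)Mv² = (7/10)Mv₀² + Mgh, hence v² = v₀² + 2gh/(1+k).
v = √(4.08² + 2×9.8×3.89/1.4) = √71.11 ≈ 8.43 m/s.

v ≈ 8.43 m/s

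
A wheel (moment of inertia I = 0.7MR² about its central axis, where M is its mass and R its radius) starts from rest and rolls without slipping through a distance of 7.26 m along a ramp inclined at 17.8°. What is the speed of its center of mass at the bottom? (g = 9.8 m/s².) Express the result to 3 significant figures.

Here I = 0.7MR², so the shape factor k = I/(MR²) = 0.7.
Since it rolls without slipping, ω = v/R and KE = ½Mv² + ½Iω² = ½(1+k)Mv² = (17/20)Mv².
The vertical drop is h = L sinθ = 7.26 × sin17.8° = 2.219 m.
Energy conservation: Mgh = (17/20)Mv², so v = √(2gh/(1+k)) = √(2 × 9.8 × 2.219 / 1.7) ≈ 5.06 m/s.

v ≈ 5.06 m/s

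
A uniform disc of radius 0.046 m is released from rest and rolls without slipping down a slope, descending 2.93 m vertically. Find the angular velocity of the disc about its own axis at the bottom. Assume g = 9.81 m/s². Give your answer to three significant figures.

Here I = (1/2)MR², so the shape factor k = I/(MR²) = 0.5.
Rolling without slipping gives ω = v/R, so the total kinetic energy is ½Mv² + ½Iω² = ½(1+k)Mv² = (3/4)Mv².
Energy conservation Mgh = ½(1+k)Mv² gives v = √(2gh/(1+k)) = √(2 × 9.81 × 2.93 / 1.5) = 6.191 m/s.
The angular speed follows from ω = v/R = 6.191/0.046 ≈ 135 rad/s.

ω ≈ 135 rad/s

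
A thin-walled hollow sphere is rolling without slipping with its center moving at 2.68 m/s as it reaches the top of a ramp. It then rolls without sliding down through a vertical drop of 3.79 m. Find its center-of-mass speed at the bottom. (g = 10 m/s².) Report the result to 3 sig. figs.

v ≈ 7.26 m/s

With I = (2/3)MR², the ratio k = I/(MR²) is 2/3.
Pure rolling means v = ωR; then KE = ½Mv² + ½I(v/R)² = ½(1+k)Mv² = (5/6)Mv².
Conserving energy between top and bottom: (5/6)Mv² = (5/6)Mv₀² + Mgh, hence v² = v₀² + 2gh/(1+k).
v = √(2.68² + 2×10×3.79/1.667) = √52.66 ≈ 7.26 m/s.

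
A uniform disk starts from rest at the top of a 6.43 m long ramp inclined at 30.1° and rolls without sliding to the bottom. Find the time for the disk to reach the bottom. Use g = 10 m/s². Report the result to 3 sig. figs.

For this body I = (1/2)MR², i.e. k = I/(MR²) = 0.5.
Newton's second law down the slope: Mg sinθ − f = Ma. The torque equation fR = Iα (with α = a/R) gives f = kMa.
Hence a = g sinθ/(1+k) = 10×sin30.1°/1.5 = 3.343 m/s².
Starting from rest, L = ½at², so t = √(2L/a) = √(2×6.43/3.343) ≈ 1.96 s.

t ≈ 1.96 s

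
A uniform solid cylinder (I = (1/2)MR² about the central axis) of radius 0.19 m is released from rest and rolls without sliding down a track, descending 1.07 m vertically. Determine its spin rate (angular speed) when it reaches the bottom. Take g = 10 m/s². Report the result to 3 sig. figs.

ω ≈ 19.9 rad/s

For this body I = (1/2)MR², i.e. k = I/(MR²) = 0.5.
The rolling condition ω = v/R makes the rotational term ½I(v/R)² = ½kMv², so KE_total = ½(1+k)Mv² = (3/4)Mv².
Energy conservation Mgh = ½(1+k)Mv² gives v = √(2gh/(1+k)) = √(2 × 10 × 1.07 / 1.5) = 3.777 m/s.
Then ω = v/R = 3.777 / 0.19 ≈ 19.9 rad/s.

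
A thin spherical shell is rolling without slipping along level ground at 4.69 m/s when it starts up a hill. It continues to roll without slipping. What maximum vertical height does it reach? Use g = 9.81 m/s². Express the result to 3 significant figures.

With I = (2/3)MR², the ratio k = I/(MR²) is 2/3.
Pure rolling means v = ωR; then KE = ½Mv² + ½I(v/R)² = ½(1+k)Mv² = (5/6)Mv².
At the top the kinetic energy is zero, so (5/6)Mv₀² = Mgh.
Thus h = (1+k)v₀²/(2g) = 1.667 × 4.69² / (2 × 9.81) ≈ 1.87 m.

h ≈ 1.87 m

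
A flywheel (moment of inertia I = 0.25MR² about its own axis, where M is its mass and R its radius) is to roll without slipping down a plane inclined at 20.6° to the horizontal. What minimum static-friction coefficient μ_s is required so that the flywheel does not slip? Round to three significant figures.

For this body I = 0.25MR², i.e. k = I/(MR²) = 0.25.
Along the incline Mg sinθ − f = Ma, and torque about the center fR = Iα = kMR²(a/R) gives f = kMa.
These give a = g sinθ/(1+k) and the required friction f = kMg sinθ/(1+k).
With N = Mg cosθ, the no-slip condition f ≤ μN gives μ_min = f/N = k tanθ/(1+k).
μ_min = 0.25 × tan20.6° / 1.25 ≈ 0.0752.

μ_min ≈ 0.0752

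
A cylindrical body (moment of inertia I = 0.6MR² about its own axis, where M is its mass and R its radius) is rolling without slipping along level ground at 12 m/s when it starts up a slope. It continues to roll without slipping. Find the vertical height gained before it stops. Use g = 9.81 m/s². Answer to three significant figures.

For this body I = 0.6MR², i.e. k = I/(MR²) = 0.6.
The rolling condition ω = v/R makes the rotational term ½I(v/R)² = ½kMv², so KE_total = ½(1+k)Mv² = (4/5)Mv².
All of this converts to potential energy at the highest point: (4/5)Mv₀² = Mgh.
Thus h = (1+k)v₀²/(2g) = 1.6 × 12² / (2 × 9.81) ≈ 11.7 m.

h ≈ 11.7 m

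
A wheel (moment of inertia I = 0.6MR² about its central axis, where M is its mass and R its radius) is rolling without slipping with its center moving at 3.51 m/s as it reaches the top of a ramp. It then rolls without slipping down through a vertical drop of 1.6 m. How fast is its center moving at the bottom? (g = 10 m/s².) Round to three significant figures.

The moment of inertia is 0.6MR², giving k ≡ I/(MR²) = 0.6.
Pure rolling means v = ωR; then KE = ½Mv² + ½I(v/R)² = ½(1+k)Mv² = (4/5)Mv².
Conserving energy between top and bottom: (4/5)Mv² = (4/5)Mv₀² + Mgh, hence v² = v₀² + 2gh/(1+k).
v = √(3.51² + 2×10×1.6/1.6) = √32.32 ≈ 5.69 m/s.

v ≈ 5.69 m/s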